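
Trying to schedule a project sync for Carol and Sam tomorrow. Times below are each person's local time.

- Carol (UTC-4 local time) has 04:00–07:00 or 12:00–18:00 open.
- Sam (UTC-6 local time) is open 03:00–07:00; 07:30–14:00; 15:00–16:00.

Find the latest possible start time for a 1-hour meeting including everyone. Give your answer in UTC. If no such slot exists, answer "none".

Carol in UTC: 08:00-11:00, 16:00-22:00 (add 4h to convert from UTC-4).
Sam in UTC: 09:00-13:00, 13:30-20:00, 21:00-22:00 (add 6h to convert from UTC-6).
Carol ∩ Sam: 09:00-11:00, 16:00-20:00, 21:00-22:00.
Those are the intersection windows.
The last common window of at least 60 minutes is 21:00-22:00; a 60-minute meeting can start as late as 21:00 and still end by 22:00.

21:00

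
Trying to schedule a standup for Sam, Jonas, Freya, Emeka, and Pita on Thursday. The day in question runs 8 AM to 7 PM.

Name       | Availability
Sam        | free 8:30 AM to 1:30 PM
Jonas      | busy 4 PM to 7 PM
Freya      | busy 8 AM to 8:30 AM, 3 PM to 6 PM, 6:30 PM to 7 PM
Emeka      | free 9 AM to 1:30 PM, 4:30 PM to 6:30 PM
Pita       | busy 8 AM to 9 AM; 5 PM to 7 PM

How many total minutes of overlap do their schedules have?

Sam free: 08:30-13:30.
Jonas free: 08:00-16:00 (invert busy blocks within the working day).
Freya free: 08:30-15:00, 18:00-18:30 (invert busy blocks within the working day).
Emeka free: 09:00-13:30, 16:30-18:30.
Pita free: 09:00-17:00 (invert busy blocks within the working day).
Sam ∩ Jonas: 08:30-13:30.
Sam ∩ Jonas ∩ Freya: 08:30-13:30.
Sam ∩ Jonas ∩ Freya ∩ Emeka: 09:00-13:30.
Sam ∩ Jonas ∩ Freya ∩ Emeka ∩ Pita: 09:00-13:30.
So the common availability across everyone is 09:00-13:30.
That's a single block of 270 minutes.

270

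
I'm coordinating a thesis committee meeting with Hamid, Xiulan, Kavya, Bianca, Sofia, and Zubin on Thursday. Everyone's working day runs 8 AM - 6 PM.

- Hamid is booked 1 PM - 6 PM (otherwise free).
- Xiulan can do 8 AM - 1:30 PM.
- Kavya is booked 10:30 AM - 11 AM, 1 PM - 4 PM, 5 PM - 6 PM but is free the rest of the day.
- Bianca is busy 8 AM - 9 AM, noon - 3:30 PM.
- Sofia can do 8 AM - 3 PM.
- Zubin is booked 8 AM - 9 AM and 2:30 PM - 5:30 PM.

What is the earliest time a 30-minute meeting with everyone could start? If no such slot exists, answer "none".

Hamid free: 08:00-13:00 (invert busy blocks within the working day).
Xiulan free: 08:00-13:30.
Kavya free: 08:00-10:30, 11:00-13:00, 16:00-17:00 (invert busy blocks within the working day).
Bianca free: 09:00-12:00, 15:30-18:00 (invert busy blocks within the working day).
Sofia free: 08:00-15:00.
Zubin free: 09:00-14:30, 17:30-18:00 (invert busy blocks within the working day).
Hamid ∩ Xiulan: 08:00-13:00.
Hamid ∩ Xiulan ∩ Kavya: 08:00-10:30, 11:00-13:00.
Hamid ∩ Xiulan ∩ Kavya ∩ Bianca: 09:00-10:30, 11:00-12:00.
Hamid ∩ Xiulan ∩ Kavya ∩ Bianca ∩ Sofia: 09:00-10:30, 11:00-12:00.
Hamid ∩ Xiulan ∩ Kavya ∩ Bianca ∩ Sofia ∩ Zubin: 09:00-10:30, 11:00-12:00.
The first common window of at least 30 minutes is 09:00-10:30, so the earliest start is 09:00.

09:00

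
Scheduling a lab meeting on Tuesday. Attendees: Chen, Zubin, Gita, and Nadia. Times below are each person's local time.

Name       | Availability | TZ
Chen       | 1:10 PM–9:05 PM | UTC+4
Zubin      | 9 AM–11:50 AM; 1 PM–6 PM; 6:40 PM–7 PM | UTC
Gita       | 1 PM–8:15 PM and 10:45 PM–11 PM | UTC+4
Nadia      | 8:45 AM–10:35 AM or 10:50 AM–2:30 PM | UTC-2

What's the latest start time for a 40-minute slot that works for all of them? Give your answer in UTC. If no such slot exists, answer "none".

15:35

Chen in UTC: 09:10-17:05 (subtract 4h to convert from UTC+4).
Zubin in UTC: 09:00-11:50, 13:00-18:00, 18:40-19:00.
Gita in UTC: 09:00-16:15, 18:45-19:00 (subtract 4h to convert from UTC+4).
Nadia in UTC: 10:45-12:35, 12:50-16:30 (add 2h to convert from UTC-2).
Chen ∩ Zubin: 09:10-11:50, 13:00-17:05.
Chen ∩ Zubin ∩ Gita: 09:10-11:50, 13:00-16:15.
Chen ∩ Zubin ∩ Gita ∩ Nadia: 10:45-11:50, 13:00-16:15.
Those are the intersection windows.
The last common window of at least 40 minutes is 13:00-16:15; a 40-minute meeting can start as late as 15:35 and still end by 16:15.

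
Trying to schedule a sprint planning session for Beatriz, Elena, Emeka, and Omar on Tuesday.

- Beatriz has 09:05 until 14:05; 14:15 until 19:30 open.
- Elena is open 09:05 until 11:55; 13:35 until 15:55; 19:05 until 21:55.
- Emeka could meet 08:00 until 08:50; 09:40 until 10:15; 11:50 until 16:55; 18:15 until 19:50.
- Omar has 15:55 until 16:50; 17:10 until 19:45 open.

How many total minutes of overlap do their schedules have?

25

Beatriz ∩ Elena: 09:05-11:55, 13:35-14:05, 14:15-15:55, 19:05-19:30.
Beatriz ∩ Elena ∩ Emeka: 09:40-10:15, 11:50-11:55, 13:35-14:05, 14:15-15:55, 19:05-19:30.
Beatriz ∩ Elena ∩ Emeka ∩ Omar: 19:05-19:30.
Those are the intersection windows.
That's a single block of 25 minutes.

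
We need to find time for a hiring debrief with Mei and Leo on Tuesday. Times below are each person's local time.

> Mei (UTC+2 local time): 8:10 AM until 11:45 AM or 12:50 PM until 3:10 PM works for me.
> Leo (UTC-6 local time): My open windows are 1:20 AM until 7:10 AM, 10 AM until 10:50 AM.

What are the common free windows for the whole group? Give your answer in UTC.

07:20-09:45, 10:50-13:10

Mei in UTC: 06:10-09:45, 10:50-13:10 (subtract 2h to convert from UTC+2).
Leo in UTC: 07:20-13:10, 16:00-16:50 (add 6h to convert from UTC-6).
Mei ∩ Leo: 07:20-09:45, 10:50-13:10.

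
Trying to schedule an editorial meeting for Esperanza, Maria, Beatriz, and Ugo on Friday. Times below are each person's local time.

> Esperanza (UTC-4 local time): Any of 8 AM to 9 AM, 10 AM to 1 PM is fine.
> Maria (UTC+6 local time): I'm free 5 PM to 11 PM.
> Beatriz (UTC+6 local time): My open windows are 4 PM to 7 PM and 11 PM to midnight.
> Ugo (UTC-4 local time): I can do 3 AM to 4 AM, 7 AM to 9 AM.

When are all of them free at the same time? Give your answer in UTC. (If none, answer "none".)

Esperanza in UTC: 12:00-13:00, 14:00-17:00 (add 4h to convert from UTC-4).
Maria in UTC: 11:00-17:00 (subtract 6h to convert from UTC+6).
Beatriz in UTC: 10:00-13:00, 17:00-18:00 (subtract 6h to convert from UTC+6).
Ugo in UTC: 07:00-08:00, 11:00-13:00 (add 4h to convert from UTC-4).
Esperanza ∩ Maria: 12:00-13:00, 14:00-17:00.
Esperanza ∩ Maria ∩ Beatriz: 12:00-13:00.
Esperanza ∩ Maria ∩ Beatriz ∩ Ugo: 12:00-13:00.
So the common availability across everyone is 12:00-13:00.

12:00-13:00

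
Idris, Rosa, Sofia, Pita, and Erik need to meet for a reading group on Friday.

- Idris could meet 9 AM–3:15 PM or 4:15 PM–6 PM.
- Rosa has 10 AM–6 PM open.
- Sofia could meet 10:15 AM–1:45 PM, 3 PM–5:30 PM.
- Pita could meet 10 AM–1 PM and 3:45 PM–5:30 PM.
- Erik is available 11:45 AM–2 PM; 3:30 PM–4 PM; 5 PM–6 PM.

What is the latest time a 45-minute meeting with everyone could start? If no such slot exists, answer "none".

12:15

Idris ∩ Rosa: 10:00-15:15, 16:15-18:00.
Idris ∩ Rosa ∩ Sofia: 10:15-13:45, 15:00-15:15, 16:15-17:30.
Idris ∩ Rosa ∩ Sofia ∩ Pita: 10:15-13:00, 16:15-17:30.
Idris ∩ Rosa ∩ Sofia ∩ Pita ∩ Erik: 11:45-13:00, 17:00-17:30.
The last common window of at least 45 minutes is 11:45-13:00; a 45-minute meeting can start as late as 12:15 and still end by 13:00.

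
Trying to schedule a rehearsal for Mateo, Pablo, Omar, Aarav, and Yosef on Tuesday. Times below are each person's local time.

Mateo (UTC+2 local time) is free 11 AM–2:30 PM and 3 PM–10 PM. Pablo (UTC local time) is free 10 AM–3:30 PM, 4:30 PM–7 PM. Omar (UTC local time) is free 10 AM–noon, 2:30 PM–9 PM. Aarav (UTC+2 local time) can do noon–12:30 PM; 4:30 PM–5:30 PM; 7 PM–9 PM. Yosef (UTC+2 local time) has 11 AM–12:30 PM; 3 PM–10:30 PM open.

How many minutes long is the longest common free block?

120

Mateo in UTC: 09:00-12:30, 13:00-20:00 (subtract 2h to convert from UTC+2).
Pablo in UTC: 10:00-15:30, 16:30-19:00.
Omar in UTC: 10:00-12:00, 14:30-21:00.
Aarav in UTC: 10:00-10:30, 14:30-15:30, 17:00-19:00 (subtract 2h to convert from UTC+2).
Yosef in UTC: 09:00-10:30, 13:00-20:30 (subtract 2h to convert from UTC+2).
Mateo ∩ Pablo: 10:00-12:30, 13:00-15:30, 16:30-19:00.
Mateo ∩ Pablo ∩ Omar: 10:00-12:00, 14:30-15:30, 16:30-19:00.
Mateo ∩ Pablo ∩ Omar ∩ Aarav: 10:00-10:30, 14:30-15:30, 17:00-19:00.
Mateo ∩ Pablo ∩ Omar ∩ Aarav ∩ Yosef: 10:00-10:30, 14:30-15:30, 17:00-19:00.
So the common availability across everyone is 10:00-10:30, 14:30-15:30, 17:00-19:00.
The longest is 17:00-19:00 at 120 minutes.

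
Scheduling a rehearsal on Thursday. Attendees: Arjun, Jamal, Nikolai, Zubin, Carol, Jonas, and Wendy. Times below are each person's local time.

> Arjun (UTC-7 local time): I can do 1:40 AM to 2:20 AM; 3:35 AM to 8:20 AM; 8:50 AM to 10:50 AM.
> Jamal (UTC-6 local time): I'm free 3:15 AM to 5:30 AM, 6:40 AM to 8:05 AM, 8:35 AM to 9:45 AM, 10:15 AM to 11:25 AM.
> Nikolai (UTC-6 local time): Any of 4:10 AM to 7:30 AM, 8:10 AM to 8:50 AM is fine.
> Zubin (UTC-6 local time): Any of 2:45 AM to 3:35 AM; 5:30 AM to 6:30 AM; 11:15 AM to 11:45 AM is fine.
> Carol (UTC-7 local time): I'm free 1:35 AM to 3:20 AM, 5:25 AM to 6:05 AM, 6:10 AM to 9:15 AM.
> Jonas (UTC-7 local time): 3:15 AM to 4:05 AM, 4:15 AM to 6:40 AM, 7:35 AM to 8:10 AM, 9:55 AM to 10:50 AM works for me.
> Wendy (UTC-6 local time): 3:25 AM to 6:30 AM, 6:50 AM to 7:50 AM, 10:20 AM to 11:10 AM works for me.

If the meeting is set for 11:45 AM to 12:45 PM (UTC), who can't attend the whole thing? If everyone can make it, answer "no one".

Carol, Jamal, Wendy, Zubin

Arjun in UTC: 08:40-09:20, 10:35-15:20, 15:50-17:50 (add 7h to convert from UTC-7).
Jamal in UTC: 09:15-11:30, 12:40-14:05, 14:35-15:45, 16:15-17:25 (add 6h to convert from UTC-6).
Nikolai in UTC: 10:10-13:30, 14:10-14:50 (add 6h to convert from UTC-6).
Zubin in UTC: 08:45-09:35, 11:30-12:30, 17:15-17:45 (add 6h to convert from UTC-6).
Carol in UTC: 08:35-10:20, 12:25-13:05, 13:10-16:15 (add 7h to convert from UTC-7).
Jonas in UTC: 10:15-11:05, 11:15-13:40, 14:35-15:10, 16:55-17:50 (add 7h to convert from UTC-7).
Wendy in UTC: 09:25-12:30, 12:50-13:50, 16:20-17:10 (add 6h to convert from UTC-6).
Arjun: free for 11:45-12:45. Jamal: not fully free for 11:45-12:45. Nikolai: free for 11:45-12:45. Zubin: not fully free for 11:45-12:45. Carol: not fully free for 11:45-12:45. Jonas: free for 11:45-12:45. Wendy: not fully free for 11:45-12:45.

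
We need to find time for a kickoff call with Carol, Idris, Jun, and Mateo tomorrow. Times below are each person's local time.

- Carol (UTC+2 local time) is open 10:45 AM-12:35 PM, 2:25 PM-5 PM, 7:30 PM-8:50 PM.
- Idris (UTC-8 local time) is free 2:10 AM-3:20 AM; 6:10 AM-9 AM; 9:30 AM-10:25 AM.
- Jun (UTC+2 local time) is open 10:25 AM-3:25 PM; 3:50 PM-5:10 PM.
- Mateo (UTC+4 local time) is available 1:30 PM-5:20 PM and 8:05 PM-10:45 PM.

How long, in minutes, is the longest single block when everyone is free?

Carol in UTC: 08:45-10:35, 12:25-15:00, 17:30-18:50 (subtract 2h to convert from UTC+2).
Idris in UTC: 10:10-11:20, 14:10-17:00, 17:30-18:25 (add 8h to convert from UTC-8).
Jun in UTC: 08:25-13:25, 13:50-15:10 (subtract 2h to convert from UTC+2).
Mateo in UTC: 09:30-13:20, 16:05-18:45 (subtract 4h to convert from UTC+4).
Carol ∩ Idris: 10:10-10:35, 14:10-15:00, 17:30-18:25.
Carol ∩ Idris ∩ Jun: 10:10-10:35, 14:10-15:00.
Carol ∩ Idris ∩ Jun ∩ Mateo: 10:10-10:35.
The longest is 10:10-10:35 at 25 minutes.

25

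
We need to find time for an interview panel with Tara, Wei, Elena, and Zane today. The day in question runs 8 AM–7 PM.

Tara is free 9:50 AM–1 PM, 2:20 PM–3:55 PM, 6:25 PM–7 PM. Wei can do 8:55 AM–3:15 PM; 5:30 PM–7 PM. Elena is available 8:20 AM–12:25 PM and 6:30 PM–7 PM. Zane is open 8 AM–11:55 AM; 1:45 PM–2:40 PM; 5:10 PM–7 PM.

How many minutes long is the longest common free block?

Tara ∩ Wei: 09:50-13:00, 14:20-15:15, 18:25-19:00.
Tara ∩ Wei ∩ Elena: 09:50-12:25, 18:30-19:00.
Tara ∩ Wei ∩ Elena ∩ Zane: 09:50-11:55, 18:30-19:00.
The longest is 09:50-11:55 at 125 minutes.

125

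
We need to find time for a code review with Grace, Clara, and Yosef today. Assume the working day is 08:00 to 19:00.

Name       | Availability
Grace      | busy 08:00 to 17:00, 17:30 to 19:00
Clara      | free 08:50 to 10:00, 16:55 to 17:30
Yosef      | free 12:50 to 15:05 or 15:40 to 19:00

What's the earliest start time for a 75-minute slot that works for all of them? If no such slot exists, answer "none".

none

Grace free: 17:00-17:30 (invert busy blocks within the working day).
Clara free: 08:50-10:00, 16:55-17:30.
Yosef free: 12:50-15:05, 15:40-19:00.
Grace ∩ Clara: 17:00-17:30.
Grace ∩ Clara ∩ Yosef: 17:00-17:30.
No common window is at least 75 minutes long.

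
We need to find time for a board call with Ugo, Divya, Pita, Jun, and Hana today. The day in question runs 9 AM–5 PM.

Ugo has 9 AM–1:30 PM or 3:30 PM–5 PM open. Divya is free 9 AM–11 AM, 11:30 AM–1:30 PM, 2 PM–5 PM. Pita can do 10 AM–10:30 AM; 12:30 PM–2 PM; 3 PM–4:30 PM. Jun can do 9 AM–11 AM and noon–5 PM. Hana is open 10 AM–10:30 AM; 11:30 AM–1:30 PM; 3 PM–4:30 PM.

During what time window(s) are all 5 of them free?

10:00-10:30, 12:30-13:30, 15:30-16:30

Ugo ∩ Divya: 09:00-11:00, 11:30-13:30, 15:30-17:00.
Ugo ∩ Divya ∩ Pita: 10:00-10:30, 12:30-13:30, 15:30-16:30.
Ugo ∩ Divya ∩ Pita ∩ Jun: 10:00-10:30, 12:30-13:30, 15:30-16:30.
Ugo ∩ Divya ∩ Pita ∩ Jun ∩ Hana: 10:00-10:30, 12:30-13:30, 15:30-16:30.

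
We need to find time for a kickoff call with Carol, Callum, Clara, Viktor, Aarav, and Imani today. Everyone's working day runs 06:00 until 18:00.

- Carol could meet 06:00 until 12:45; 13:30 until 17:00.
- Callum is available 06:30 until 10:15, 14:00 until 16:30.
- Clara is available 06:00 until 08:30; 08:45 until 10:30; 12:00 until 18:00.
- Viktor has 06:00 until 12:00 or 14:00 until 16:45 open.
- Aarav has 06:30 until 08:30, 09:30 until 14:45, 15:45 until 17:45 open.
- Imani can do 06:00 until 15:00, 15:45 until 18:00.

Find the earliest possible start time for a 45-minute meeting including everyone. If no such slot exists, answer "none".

Carol ∩ Callum: 06:30-10:15, 14:00-16:30.
Carol ∩ Callum ∩ Clara: 06:30-08:30, 08:45-10:15, 14:00-16:30.
Carol ∩ Callum ∩ Clara ∩ Viktor: 06:30-08:30, 08:45-10:15, 14:00-16:30.
Carol ∩ Callum ∩ Clara ∩ Viktor ∩ Aarav: 06:30-08:30, 09:30-10:15, 14:00-14:45, 15:45-16:30.
Carol ∩ Callum ∩ Clara ∩ Viktor ∩ Aarav ∩ Imani: 06:30-08:30, 09:30-10:15, 14:00-14:45, 15:45-16:30.
Those are the intersection windows.
The first common window of at least 45 minutes is 06:30-08:30, so the earliest start is 06:30.

06:30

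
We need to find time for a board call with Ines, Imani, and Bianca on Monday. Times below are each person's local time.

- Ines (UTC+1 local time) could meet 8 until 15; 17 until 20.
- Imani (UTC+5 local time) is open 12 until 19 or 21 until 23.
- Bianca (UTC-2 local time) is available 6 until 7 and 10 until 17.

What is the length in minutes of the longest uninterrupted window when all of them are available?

120

Ines in UTC: 07:00-14:00, 16:00-19:00 (subtract 1h to convert from UTC+1).
Imani in UTC: 07:00-14:00, 16:00-18:00 (subtract 5h to convert from UTC+5).
Bianca in UTC: 08:00-09:00, 12:00-19:00 (add 2h to convert from UTC-2).
Ines ∩ Imani: 07:00-14:00, 16:00-18:00.
Ines ∩ Imani ∩ Bianca: 08:00-09:00, 12:00-14:00, 16:00-18:00.
The longest is 12:00-14:00 at 120 minutes.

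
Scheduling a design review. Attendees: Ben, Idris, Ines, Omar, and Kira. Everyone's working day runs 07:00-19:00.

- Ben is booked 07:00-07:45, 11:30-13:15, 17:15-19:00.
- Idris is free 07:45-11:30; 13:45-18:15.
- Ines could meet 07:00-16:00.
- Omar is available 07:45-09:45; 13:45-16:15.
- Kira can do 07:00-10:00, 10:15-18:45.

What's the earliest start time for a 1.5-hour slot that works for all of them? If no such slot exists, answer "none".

Ben free: 07:45-11:30, 13:15-17:15 (invert busy blocks within the working day).
Idris free: 07:45-11:30, 13:45-18:15.
Ines free: 07:00-16:00.
Omar free: 07:45-09:45, 13:45-16:15.
Kira free: 07:00-10:00, 10:15-18:45.
Ben ∩ Idris: 07:45-11:30, 13:45-17:15.
Ben ∩ Idris ∩ Ines: 07:45-11:30, 13:45-16:00.
Ben ∩ Idris ∩ Ines ∩ Omar: 07:45-09:45, 13:45-16:00.
Ben ∩ Idris ∩ Ines ∩ Omar ∩ Kira: 07:45-09:45, 13:45-16:00.
The first common window of at least 90 minutes is 07:45-09:45, so the earliest start is 07:45.

07:45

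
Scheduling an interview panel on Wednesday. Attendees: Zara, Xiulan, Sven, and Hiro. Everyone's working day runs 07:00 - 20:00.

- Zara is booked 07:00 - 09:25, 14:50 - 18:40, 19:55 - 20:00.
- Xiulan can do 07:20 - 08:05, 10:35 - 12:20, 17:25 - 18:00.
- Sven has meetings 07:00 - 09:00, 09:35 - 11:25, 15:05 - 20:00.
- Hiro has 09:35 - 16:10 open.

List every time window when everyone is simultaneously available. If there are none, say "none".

11:25-12:20

Zara free: 09:25-14:50, 18:40-19:55 (invert busy blocks within the working day).
Xiulan free: 07:20-08:05, 10:35-12:20, 17:25-18:00.
Sven free: 09:00-09:35, 11:25-15:05 (invert busy blocks within the working day).
Hiro free: 09:35-16:10.
Zara ∩ Xiulan: 10:35-12:20.
Zara ∩ Xiulan ∩ Sven: 11:25-12:20.
Zara ∩ Xiulan ∩ Sven ∩ Hiro: 11:25-12:20.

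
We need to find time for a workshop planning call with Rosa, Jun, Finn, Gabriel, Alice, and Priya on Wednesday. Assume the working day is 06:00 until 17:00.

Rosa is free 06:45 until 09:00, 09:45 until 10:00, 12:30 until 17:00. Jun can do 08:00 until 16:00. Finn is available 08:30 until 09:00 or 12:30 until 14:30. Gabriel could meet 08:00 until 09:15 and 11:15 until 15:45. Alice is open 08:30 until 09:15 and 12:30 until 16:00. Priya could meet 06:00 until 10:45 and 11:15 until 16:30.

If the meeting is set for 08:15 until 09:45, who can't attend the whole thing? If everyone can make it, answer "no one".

Alice, Finn, Gabriel, Rosa

Rosa: not fully free for 08:15-09:45. Jun: free for 08:15-09:45. Finn: not fully free for 08:15-09:45. Gabriel: not fully free for 08:15-09:45. Alice: not fully free for 08:15-09:45. Priya: free for 08:15-09:45.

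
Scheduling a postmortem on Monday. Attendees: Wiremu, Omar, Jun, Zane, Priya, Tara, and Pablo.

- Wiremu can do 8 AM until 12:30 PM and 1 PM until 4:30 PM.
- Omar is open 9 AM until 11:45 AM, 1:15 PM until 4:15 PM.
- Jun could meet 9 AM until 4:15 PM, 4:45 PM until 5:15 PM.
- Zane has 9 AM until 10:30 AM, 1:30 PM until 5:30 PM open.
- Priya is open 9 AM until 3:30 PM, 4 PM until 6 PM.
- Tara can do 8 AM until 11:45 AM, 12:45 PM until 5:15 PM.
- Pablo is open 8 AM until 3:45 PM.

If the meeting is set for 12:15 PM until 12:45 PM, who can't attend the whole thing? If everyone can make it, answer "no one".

Wiremu: not fully free for 12:15-12:45. Omar: not fully free for 12:15-12:45. Jun: free for 12:15-12:45. Zane: not fully free for 12:15-12:45. Priya: free for 12:15-12:45. Tara: not fully free for 12:15-12:45. Pablo: free for 12:15-12:45.

Omar, Tara, Wiremu, Zane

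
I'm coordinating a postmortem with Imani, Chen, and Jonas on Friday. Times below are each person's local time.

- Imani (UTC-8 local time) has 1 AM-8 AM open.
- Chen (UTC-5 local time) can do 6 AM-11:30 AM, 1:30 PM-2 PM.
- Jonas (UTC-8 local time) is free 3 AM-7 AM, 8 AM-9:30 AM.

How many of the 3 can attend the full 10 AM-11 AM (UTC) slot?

1

Imani in UTC: 09:00-16:00 (add 8h to convert from UTC-8).
Chen in UTC: 11:00-16:30, 18:30-19:00 (add 5h to convert from UTC-5).
Jonas in UTC: 11:00-15:00, 16:00-17:30 (add 8h to convert from UTC-8).
Imani can make the full 10:00-11:00 slot — that's 1.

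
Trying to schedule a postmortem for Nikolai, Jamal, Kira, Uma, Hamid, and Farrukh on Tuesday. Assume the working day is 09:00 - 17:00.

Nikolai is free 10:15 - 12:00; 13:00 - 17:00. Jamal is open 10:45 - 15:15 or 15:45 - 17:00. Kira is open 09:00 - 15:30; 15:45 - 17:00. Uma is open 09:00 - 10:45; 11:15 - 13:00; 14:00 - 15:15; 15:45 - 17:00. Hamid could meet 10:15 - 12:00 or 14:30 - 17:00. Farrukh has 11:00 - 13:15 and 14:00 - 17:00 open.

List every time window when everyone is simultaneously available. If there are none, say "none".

Nikolai ∩ Jamal: 10:45-12:00, 13:00-15:15, 15:45-17:00.
Nikolai ∩ Jamal ∩ Kira: 10:45-12:00, 13:00-15:15, 15:45-17:00.
Nikolai ∩ Jamal ∩ Kira ∩ Uma: 11:15-12:00, 14:00-15:15, 15:45-17:00.
Nikolai ∩ Jamal ∩ Kira ∩ Uma ∩ Hamid: 11:15-12:00, 14:30-15:15, 15:45-17:00.
Nikolai ∩ Jamal ∩ Kira ∩ Uma ∩ Hamid ∩ Farrukh: 11:15-12:00, 14:30-15:15, 15:45-17:00.

11:15-12:00, 14:30-15:15, 15:45-17:00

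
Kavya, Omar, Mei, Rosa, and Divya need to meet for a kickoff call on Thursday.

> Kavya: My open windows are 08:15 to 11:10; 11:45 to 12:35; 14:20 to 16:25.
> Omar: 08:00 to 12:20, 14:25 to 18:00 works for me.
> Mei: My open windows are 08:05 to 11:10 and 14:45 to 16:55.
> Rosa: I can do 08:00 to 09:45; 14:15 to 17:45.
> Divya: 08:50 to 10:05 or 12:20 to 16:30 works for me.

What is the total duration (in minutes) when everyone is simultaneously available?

155

Kavya ∩ Omar: 08:15-11:10, 11:45-12:20, 14:25-16:25.
Kavya ∩ Omar ∩ Mei: 08:15-11:10, 14:45-16:25.
Kavya ∩ Omar ∩ Mei ∩ Rosa: 08:15-09:45, 14:45-16:25.
Kavya ∩ Omar ∩ Mei ∩ Rosa ∩ Divya: 08:50-09:45, 14:45-16:25.
Summing the common windows: 55 + 100 = 155 minutes.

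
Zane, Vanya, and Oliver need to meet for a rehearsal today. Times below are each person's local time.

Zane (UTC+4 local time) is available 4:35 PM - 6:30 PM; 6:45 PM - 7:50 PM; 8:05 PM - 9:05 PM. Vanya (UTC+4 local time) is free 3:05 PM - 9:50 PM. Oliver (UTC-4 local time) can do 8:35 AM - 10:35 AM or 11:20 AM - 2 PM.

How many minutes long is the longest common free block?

Zane in UTC: 12:35-14:30, 14:45-15:50, 16:05-17:05 (subtract 4h to convert from UTC+4).
Vanya in UTC: 11:05-17:50 (subtract 4h to convert from UTC+4).
Oliver in UTC: 12:35-14:35, 15:20-18:00 (add 4h to convert from UTC-4).
Zane ∩ Vanya: 12:35-14:30, 14:45-15:50, 16:05-17:05.
Zane ∩ Vanya ∩ Oliver: 12:35-14:30, 15:20-15:50, 16:05-17:05.
The longest is 12:35-14:30 at 115 minutes.

115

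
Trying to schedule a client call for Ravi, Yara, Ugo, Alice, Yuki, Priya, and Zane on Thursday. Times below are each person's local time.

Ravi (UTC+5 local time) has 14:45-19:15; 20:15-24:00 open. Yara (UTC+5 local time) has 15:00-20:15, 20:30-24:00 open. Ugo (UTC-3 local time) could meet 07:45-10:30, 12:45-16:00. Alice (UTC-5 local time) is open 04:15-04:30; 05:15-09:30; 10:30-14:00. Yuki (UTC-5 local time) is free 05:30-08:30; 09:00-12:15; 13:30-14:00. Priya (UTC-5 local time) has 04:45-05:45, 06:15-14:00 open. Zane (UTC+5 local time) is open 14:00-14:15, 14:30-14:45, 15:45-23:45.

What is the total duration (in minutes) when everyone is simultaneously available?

240

Ravi in UTC: 09:45-14:15, 15:15-19:00 (subtract 5h to convert from UTC+5).
Yara in UTC: 10:00-15:15, 15:30-19:00 (subtract 5h to convert from UTC+5).
Ugo in UTC: 10:45-13:30, 15:45-19:00 (add 3h to convert from UTC-3).
Alice in UTC: 09:15-09:30, 10:15-14:30, 15:30-19:00 (add 5h to convert from UTC-5).
Yuki in UTC: 10:30-13:30, 14:00-17:15, 18:30-19:00 (add 5h to convert from UTC-5).
Priya in UTC: 09:45-10:45, 11:15-19:00 (add 5h to convert from UTC-5).
Zane in UTC: 09:00-09:15, 09:30-09:45, 10:45-18:45 (subtract 5h to convert from UTC+5).
Ravi ∩ Yara: 10:00-14:15, 15:30-19:00.
Ravi ∩ Yara ∩ Ugo: 10:45-13:30, 15:45-19:00.
Ravi ∩ Yara ∩ Ugo ∩ Alice: 10:45-13:30, 15:45-19:00.
Ravi ∩ Yara ∩ Ugo ∩ Alice ∩ Yuki: 10:45-13:30, 15:45-17:15, 18:30-19:00.
Ravi ∩ Yara ∩ Ugo ∩ Alice ∩ Yuki ∩ Priya: 11:15-13:30, 15:45-17:15, 18:30-19:00.
Ravi ∩ Yara ∩ Ugo ∩ Alice ∩ Yuki ∩ Priya ∩ Zane: 11:15-13:30, 15:45-17:15, 18:30-18:45.
Those are the intersection windows.
Summing the common windows: 135 + 90 + 15 = 240 minutes.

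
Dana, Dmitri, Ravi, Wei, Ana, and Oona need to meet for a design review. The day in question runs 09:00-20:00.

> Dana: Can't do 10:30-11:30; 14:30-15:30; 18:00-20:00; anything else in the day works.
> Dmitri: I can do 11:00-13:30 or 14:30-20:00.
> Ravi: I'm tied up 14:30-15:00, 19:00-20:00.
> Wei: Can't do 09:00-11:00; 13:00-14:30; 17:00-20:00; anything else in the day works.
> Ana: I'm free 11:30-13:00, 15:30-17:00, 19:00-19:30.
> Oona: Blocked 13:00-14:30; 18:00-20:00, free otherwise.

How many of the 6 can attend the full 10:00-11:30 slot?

2

Dana free: 09:00-10:30, 11:30-14:30, 15:30-18:00 (invert busy blocks within the working day).
Dmitri free: 11:00-13:30, 14:30-20:00.
Ravi free: 09:00-14:30, 15:00-19:00 (invert busy blocks within the working day).
Wei free: 11:00-13:00, 14:30-17:00 (invert busy blocks within the working day).
Ana free: 11:30-13:00, 15:30-17:00, 19:00-19:30.
Oona free: 09:00-13:00, 14:30-18:00 (invert busy blocks within the working day).
Ravi and Oona can make the full 10:00-11:30 slot — that's 2.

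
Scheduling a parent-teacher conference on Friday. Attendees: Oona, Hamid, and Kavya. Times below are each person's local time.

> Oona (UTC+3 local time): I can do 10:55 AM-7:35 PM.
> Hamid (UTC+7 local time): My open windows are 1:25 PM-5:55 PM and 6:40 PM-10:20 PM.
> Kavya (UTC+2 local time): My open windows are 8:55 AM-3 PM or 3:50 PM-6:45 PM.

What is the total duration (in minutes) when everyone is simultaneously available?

350

Oona in UTC: 07:55-16:35 (subtract 3h to convert from UTC+3).
Hamid in UTC: 06:25-10:55, 11:40-15:20 (subtract 7h to convert from UTC+7).
Kavya in UTC: 06:55-13:00, 13:50-16:45 (subtract 2h to convert from UTC+2).
Oona ∩ Hamid: 07:55-10:55, 11:40-15:20.
Oona ∩ Hamid ∩ Kavya: 07:55-10:55, 11:40-13:00, 13:50-15:20.
Summing the common windows: 180 + 80 + 90 = 350 minutes.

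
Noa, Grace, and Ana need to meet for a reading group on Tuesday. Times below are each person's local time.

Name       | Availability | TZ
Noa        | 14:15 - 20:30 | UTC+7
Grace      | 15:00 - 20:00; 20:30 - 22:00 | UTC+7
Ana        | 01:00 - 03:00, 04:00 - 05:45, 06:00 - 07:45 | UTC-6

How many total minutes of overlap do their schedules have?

Noa in UTC: 07:15-13:30 (subtract 7h to convert from UTC+7).
Grace in UTC: 08:00-13:00, 13:30-15:00 (subtract 7h to convert from UTC+7).
Ana in UTC: 07:00-09:00, 10:00-11:45, 12:00-13:45 (add 6h to convert from UTC-6).
Noa ∩ Grace: 08:00-13:00.
Noa ∩ Grace ∩ Ana: 08:00-09:00, 10:00-11:45, 12:00-13:00.
Summing the common windows: 60 + 105 + 60 = 225 minutes.

225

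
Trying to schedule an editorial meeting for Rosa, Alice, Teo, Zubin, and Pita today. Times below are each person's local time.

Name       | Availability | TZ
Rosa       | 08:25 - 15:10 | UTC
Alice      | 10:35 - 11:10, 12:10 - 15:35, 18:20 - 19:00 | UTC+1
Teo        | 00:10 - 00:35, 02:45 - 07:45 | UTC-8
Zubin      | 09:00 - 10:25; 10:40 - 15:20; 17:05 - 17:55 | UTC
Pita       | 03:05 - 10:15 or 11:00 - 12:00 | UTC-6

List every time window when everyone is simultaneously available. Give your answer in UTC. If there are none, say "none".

11:10-14:35

Rosa in UTC: 08:25-15:10.
Alice in UTC: 09:35-10:10, 11:10-14:35, 17:20-18:00 (subtract 1h to convert from UTC+1).
Teo in UTC: 08:10-08:35, 10:45-15:45 (add 8h to convert from UTC-8).
Zubin in UTC: 09:00-10:25, 10:40-15:20, 17:05-17:55.
Pita in UTC: 09:05-16:15, 17:00-18:00 (add 6h to convert from UTC-6).
Rosa ∩ Alice: 09:35-10:10, 11:10-14:35.
Rosa ∩ Alice ∩ Teo: 11:10-14:35.
Rosa ∩ Alice ∩ Teo ∩ Zubin: 11:10-14:35.
Rosa ∩ Alice ∩ Teo ∩ Zubin ∩ Pita: 11:10-14:35.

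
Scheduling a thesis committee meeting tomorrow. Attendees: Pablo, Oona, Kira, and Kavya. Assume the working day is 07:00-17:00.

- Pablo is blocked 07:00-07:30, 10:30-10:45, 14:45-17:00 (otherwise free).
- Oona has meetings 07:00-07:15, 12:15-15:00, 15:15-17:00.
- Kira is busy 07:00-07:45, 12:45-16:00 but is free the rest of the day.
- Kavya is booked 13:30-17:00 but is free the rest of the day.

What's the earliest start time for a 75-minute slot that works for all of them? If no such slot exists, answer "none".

07:45

Pablo free: 07:30-10:30, 10:45-14:45 (invert busy blocks within the working day).
Oona free: 07:15-12:15, 15:00-15:15 (invert busy blocks within the working day).
Kira free: 07:45-12:45, 16:00-17:00 (invert busy blocks within the working day).
Kavya free: 07:00-13:30 (invert busy blocks within the working day).
Pablo ∩ Oona: 07:30-10:30, 10:45-12:15.
Pablo ∩ Oona ∩ Kira: 07:45-10:30, 10:45-12:15.
Pablo ∩ Oona ∩ Kira ∩ Kavya: 07:45-10:30, 10:45-12:15.
The first common window of at least 75 minutes is 07:45-10:30, so the earliest start is 07:45.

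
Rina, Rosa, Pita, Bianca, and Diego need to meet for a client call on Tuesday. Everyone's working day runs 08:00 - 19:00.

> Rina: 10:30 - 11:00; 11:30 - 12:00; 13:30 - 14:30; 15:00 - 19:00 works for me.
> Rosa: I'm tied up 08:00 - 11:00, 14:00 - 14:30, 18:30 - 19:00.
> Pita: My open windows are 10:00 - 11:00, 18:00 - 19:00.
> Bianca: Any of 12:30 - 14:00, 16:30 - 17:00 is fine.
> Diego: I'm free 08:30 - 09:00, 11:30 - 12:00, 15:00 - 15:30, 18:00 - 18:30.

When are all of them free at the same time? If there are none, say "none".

none

Rina free: 10:30-11:00, 11:30-12:00, 13:30-14:30, 15:00-19:00.
Rosa free: 11:00-14:00, 14:30-18:30 (invert busy blocks within the working day).
Pita free: 10:00-11:00, 18:00-19:00.
Bianca free: 12:30-14:00, 16:30-17:00.
Diego free: 08:30-09:00, 11:30-12:00, 15:00-15:30, 18:00-18:30.
Rina ∩ Rosa: 11:30-12:00, 13:30-14:00, 15:00-18:30.
Rina ∩ Rosa ∩ Pita: 18:00-18:30.
Rina ∩ Rosa ∩ Pita ∩ Bianca: ∅.
Rina ∩ Rosa ∩ Pita ∩ Bianca ∩ Diego: ∅.
There is no time when everyone is free.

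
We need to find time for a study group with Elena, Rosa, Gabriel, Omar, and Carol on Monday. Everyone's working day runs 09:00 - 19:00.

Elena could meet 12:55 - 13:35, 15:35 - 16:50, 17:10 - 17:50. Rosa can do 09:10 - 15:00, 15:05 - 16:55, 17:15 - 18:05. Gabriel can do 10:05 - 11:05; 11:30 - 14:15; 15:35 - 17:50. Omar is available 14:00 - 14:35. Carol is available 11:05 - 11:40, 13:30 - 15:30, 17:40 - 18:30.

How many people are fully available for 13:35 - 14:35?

2

Rosa and Carol can make the full 13:35-14:35 slot — that's 2.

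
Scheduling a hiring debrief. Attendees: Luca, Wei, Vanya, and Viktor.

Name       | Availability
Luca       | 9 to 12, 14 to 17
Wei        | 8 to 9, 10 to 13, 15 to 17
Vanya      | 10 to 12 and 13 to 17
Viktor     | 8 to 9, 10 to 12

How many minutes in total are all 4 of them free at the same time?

120

Luca ∩ Wei: 10:00-12:00, 15:00-17:00.
Luca ∩ Wei ∩ Vanya: 10:00-12:00, 15:00-17:00.
Luca ∩ Wei ∩ Vanya ∩ Viktor: 10:00-12:00.
Those are the intersection windows.
That's a single block of 120 minutes.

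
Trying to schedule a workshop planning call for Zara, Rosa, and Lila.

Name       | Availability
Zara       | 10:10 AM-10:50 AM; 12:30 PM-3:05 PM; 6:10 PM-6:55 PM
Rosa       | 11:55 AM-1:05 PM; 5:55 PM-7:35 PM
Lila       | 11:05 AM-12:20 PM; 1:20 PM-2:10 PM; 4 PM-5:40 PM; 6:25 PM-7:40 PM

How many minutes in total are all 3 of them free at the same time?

30

Zara ∩ Rosa: 12:30-13:05, 18:10-18:55.
Zara ∩ Rosa ∩ Lila: 18:25-18:55.
So the common availability across everyone is 18:25-18:55.
That's a single block of 30 minutes.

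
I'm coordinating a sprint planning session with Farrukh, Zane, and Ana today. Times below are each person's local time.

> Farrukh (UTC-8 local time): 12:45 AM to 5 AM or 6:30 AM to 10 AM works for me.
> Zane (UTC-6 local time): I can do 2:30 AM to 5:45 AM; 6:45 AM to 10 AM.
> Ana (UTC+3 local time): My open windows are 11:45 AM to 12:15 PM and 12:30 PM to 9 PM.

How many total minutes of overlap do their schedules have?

Farrukh in UTC: 08:45-13:00, 14:30-18:00 (add 8h to convert from UTC-8).
Zane in UTC: 08:30-11:45, 12:45-16:00 (add 6h to convert from UTC-6).
Ana in UTC: 08:45-09:15, 09:30-18:00 (subtract 3h to convert from UTC+3).
Farrukh ∩ Zane: 08:45-11:45, 12:45-13:00, 14:30-16:00.
Farrukh ∩ Zane ∩ Ana: 08:45-09:15, 09:30-11:45, 12:45-13:00, 14:30-16:00.
Summing the common windows: 30 + 135 + 15 + 90 = 270 minutes.

270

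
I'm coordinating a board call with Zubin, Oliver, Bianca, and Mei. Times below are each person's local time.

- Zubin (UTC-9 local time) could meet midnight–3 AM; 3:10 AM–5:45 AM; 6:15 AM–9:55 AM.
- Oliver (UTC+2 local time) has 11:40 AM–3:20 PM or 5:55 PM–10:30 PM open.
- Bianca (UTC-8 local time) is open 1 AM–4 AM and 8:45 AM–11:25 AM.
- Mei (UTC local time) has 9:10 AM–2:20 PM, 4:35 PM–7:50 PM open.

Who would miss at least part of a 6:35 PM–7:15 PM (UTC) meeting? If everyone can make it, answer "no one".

Zubin in UTC: 09:00-12:00, 12:10-14:45, 15:15-18:55 (add 9h to convert from UTC-9).
Oliver in UTC: 09:40-13:20, 15:55-20:30 (subtract 2h to convert from UTC+2).
Bianca in UTC: 09:00-12:00, 16:45-19:25 (add 8h to convert from UTC-8).
Mei in UTC: 09:10-14:20, 16:35-19:50.
Zubin: not fully free for 18:35-19:15. Oliver: free for 18:35-19:15. Bianca: free for 18:35-19:15. Mei: free for 18:35-19:15.

Zubin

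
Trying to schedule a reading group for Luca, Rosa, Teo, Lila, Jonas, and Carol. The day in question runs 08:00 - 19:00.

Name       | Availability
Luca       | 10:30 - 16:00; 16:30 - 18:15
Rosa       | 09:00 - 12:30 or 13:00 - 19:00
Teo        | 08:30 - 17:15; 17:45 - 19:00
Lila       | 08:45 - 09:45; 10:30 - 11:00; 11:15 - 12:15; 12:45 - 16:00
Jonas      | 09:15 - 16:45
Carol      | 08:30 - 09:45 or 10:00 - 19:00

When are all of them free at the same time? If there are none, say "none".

10:30-11:00, 11:15-12:15, 13:00-16:00

Luca ∩ Rosa: 10:30-12:30, 13:00-16:00, 16:30-18:15.
Luca ∩ Rosa ∩ Teo: 10:30-12:30, 13:00-16:00, 16:30-17:15, 17:45-18:15.
Luca ∩ Rosa ∩ Teo ∩ Lila: 10:30-11:00, 11:15-12:15, 13:00-16:00.
Luca ∩ Rosa ∩ Teo ∩ Lila ∩ Jonas: 10:30-11:00, 11:15-12:15, 13:00-16:00.
Luca ∩ Rosa ∩ Teo ∩ Lila ∩ Jonas ∩ Carol: 10:30-11:00, 11:15-12:15, 13:00-16:00.
Those are the intersection windows.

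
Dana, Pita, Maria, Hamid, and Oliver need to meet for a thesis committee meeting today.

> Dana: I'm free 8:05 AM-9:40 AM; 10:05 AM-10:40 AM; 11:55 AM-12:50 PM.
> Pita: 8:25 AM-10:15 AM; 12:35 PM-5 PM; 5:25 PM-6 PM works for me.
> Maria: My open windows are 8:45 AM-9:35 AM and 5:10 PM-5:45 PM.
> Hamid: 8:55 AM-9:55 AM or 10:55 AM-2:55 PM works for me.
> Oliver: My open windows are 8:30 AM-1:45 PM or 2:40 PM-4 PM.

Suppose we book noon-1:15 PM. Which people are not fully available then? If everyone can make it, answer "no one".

Dana: not fully free for 12:00-13:15. Pita: not fully free for 12:00-13:15. Maria: not fully free for 12:00-13:15. Hamid: free for 12:00-13:15. Oliver: free for 12:00-13:15.

Dana, Maria, Pita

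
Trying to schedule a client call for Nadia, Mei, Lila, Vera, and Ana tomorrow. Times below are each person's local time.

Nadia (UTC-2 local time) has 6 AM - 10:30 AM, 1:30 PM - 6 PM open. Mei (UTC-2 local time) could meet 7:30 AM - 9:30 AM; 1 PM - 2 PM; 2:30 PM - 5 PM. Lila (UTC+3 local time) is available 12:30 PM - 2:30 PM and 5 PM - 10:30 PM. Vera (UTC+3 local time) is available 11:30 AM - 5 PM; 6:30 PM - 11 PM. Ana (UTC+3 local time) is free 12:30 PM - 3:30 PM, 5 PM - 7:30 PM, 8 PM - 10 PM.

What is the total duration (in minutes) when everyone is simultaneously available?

270

Nadia in UTC: 08:00-12:30, 15:30-20:00 (add 2h to convert from UTC-2).
Mei in UTC: 09:30-11:30, 15:00-16:00, 16:30-19:00 (add 2h to convert from UTC-2).
Lila in UTC: 09:30-11:30, 14:00-19:30 (subtract 3h to convert from UTC+3).
Vera in UTC: 08:30-14:00, 15:30-20:00 (subtract 3h to convert from UTC+3).
Ana in UTC: 09:30-12:30, 14:00-16:30, 17:00-19:00 (subtract 3h to convert from UTC+3).
Nadia ∩ Mei: 09:30-11:30, 15:30-16:00, 16:30-19:00.
Nadia ∩ Mei ∩ Lila: 09:30-11:30, 15:30-16:00, 16:30-19:00.
Nadia ∩ Mei ∩ Lila ∩ Vera: 09:30-11:30, 15:30-16:00, 16:30-19:00.
Nadia ∩ Mei ∩ Lila ∩ Vera ∩ Ana: 09:30-11:30, 15:30-16:00, 17:00-19:00.
Summing the common windows: 120 + 30 + 120 = 270 minutes.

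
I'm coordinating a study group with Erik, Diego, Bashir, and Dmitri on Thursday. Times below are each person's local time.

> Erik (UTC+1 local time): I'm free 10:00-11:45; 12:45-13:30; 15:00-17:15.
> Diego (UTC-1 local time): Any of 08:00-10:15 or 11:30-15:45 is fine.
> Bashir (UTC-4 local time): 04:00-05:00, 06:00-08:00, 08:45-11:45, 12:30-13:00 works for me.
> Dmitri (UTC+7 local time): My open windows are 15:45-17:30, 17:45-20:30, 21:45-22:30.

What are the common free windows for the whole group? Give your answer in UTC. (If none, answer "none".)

10:00-10:30, 14:45-15:30

Erik in UTC: 09:00-10:45, 11:45-12:30, 14:00-16:15 (subtract 1h to convert from UTC+1).
Diego in UTC: 09:00-11:15, 12:30-16:45 (add 1h to convert from UTC-1).
Bashir in UTC: 08:00-09:00, 10:00-12:00, 12:45-15:45, 16:30-17:00 (add 4h to convert from UTC-4).
Dmitri in UTC: 08:45-10:30, 10:45-13:30, 14:45-15:30 (subtract 7h to convert from UTC+7).
Erik ∩ Diego: 09:00-10:45, 14:00-16:15.
Erik ∩ Diego ∩ Bashir: 10:00-10:45, 14:00-15:45.
Erik ∩ Diego ∩ Bashir ∩ Dmitri: 10:00-10:30, 14:45-15:30.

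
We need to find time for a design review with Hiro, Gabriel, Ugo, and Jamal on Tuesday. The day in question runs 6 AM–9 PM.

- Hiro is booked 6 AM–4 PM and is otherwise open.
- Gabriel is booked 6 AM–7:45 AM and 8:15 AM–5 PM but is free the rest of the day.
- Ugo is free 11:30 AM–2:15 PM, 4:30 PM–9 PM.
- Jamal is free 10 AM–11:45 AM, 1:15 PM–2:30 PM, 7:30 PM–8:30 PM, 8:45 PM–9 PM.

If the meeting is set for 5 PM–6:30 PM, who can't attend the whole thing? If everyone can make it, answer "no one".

Jamal

Hiro free: 16:00-21:00 (invert busy blocks within the working day).
Gabriel free: 07:45-08:15, 17:00-21:00 (invert busy blocks within the working day).
Ugo free: 11:30-14:15, 16:30-21:00.
Jamal free: 10:00-11:45, 13:15-14:30, 19:30-20:30, 20:45-21:00.
Hiro: free for 17:00-18:30. Gabriel: free for 17:00-18:30. Ugo: free for 17:00-18:30. Jamal: not fully free for 17:00-18:30.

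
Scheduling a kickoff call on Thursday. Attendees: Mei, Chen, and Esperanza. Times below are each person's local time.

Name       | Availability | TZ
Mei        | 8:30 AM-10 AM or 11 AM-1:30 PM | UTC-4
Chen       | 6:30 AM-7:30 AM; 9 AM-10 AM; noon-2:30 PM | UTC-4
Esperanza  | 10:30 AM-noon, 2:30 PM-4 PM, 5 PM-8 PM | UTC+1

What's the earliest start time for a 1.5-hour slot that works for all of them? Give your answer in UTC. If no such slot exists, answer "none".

16:00

Mei in UTC: 12:30-14:00, 15:00-17:30 (add 4h to convert from UTC-4).
Chen in UTC: 10:30-11:30, 13:00-14:00, 16:00-18:30 (add 4h to convert from UTC-4).
Esperanza in UTC: 09:30-11:00, 13:30-15:00, 16:00-19:00 (subtract 1h to convert from UTC+1).
Mei ∩ Chen: 13:00-14:00, 16:00-17:30.
Mei ∩ Chen ∩ Esperanza: 13:30-14:00, 16:00-17:30.
The first common window of at least 90 minutes is 16:00-17:30, so the earliest start is 16:00.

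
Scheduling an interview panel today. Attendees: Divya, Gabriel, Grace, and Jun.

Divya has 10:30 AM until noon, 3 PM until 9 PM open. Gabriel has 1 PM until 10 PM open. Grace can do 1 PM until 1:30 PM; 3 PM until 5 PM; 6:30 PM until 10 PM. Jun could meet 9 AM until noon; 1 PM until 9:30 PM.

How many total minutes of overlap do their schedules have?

270

Divya ∩ Gabriel: 15:00-21:00.
Divya ∩ Gabriel ∩ Grace: 15:00-17:00, 18:30-21:00.
Divya ∩ Gabriel ∩ Grace ∩ Jun: 15:00-17:00, 18:30-21:00.
Summing the common windows: 120 + 150 = 270 minutes.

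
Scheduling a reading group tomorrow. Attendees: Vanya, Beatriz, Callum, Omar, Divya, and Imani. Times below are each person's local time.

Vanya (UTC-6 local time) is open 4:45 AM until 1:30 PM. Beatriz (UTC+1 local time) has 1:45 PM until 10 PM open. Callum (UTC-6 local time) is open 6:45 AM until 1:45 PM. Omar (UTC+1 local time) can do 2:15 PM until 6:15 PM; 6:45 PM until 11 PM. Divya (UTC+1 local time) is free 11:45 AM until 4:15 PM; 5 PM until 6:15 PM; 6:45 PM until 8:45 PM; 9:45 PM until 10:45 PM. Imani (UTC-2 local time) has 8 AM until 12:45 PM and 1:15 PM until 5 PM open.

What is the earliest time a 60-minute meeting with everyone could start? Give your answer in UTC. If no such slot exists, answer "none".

Vanya in UTC: 10:45-19:30 (add 6h to convert from UTC-6).
Beatriz in UTC: 12:45-21:00 (subtract 1h to convert from UTC+1).
Callum in UTC: 12:45-19:45 (add 6h to convert from UTC-6).
Omar in UTC: 13:15-17:15, 17:45-22:00 (subtract 1h to convert from UTC+1).
Divya in UTC: 10:45-15:15, 16:00-17:15, 17:45-19:45, 20:45-21:45 (subtract 1h to convert from UTC+1).
Imani in UTC: 10:00-14:45, 15:15-19:00 (add 2h to convert from UTC-2).
Vanya ∩ Beatriz: 12:45-19:30.
Vanya ∩ Beatriz ∩ Callum: 12:45-19:30.
Vanya ∩ Beatriz ∩ Callum ∩ Omar: 13:15-17:15, 17:45-19:30.
Vanya ∩ Beatriz ∩ Callum ∩ Omar ∩ Divya: 13:15-15:15, 16:00-17:15, 17:45-19:30.
Vanya ∩ Beatriz ∩ Callum ∩ Omar ∩ Divya ∩ Imani: 13:15-14:45, 16:00-17:15, 17:45-19:00.
The first common window of at least 60 minutes is 13:15-14:45, so the earliest start is 13:15.

13:15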